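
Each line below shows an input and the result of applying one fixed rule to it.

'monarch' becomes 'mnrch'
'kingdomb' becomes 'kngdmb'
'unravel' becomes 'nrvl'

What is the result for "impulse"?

mpls

In each case the input is transformed by: remove every vowel.
For "impulse" the result is "mpls".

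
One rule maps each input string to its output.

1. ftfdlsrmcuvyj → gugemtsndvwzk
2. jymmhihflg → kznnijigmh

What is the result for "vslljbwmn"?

wtmmkcxno

In each case the input is transformed by: shift every letter 1 place forward in the alphabet (wrapping around).
On "vslljbwmn" that produces "wtmmkcxno".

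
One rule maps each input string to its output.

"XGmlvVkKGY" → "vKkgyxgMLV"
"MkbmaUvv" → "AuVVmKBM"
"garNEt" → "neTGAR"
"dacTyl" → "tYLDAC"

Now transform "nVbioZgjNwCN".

GJnWcnNvBIOz

The transformation: flip the case of every letter, then swap the front and back halves of the string.
"nVbioZgjNwCN" → "NvBIOzGJnWcn" → "GJnWcnNvBIOz".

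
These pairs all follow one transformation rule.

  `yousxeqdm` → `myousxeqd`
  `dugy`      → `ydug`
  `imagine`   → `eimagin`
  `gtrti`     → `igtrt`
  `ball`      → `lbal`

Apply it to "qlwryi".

iqlwry

Rule — move the last character to the front.
So "qlwryi" becomes "iqlwry".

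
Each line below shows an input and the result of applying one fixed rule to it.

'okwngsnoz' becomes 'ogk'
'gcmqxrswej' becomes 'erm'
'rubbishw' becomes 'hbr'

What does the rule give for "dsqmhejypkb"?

kjmd

Each output is the input with this applied: reverse the string, then keep one character in every 3, starting at position 2 (positions 2nd, 5th, 8th, ...).
"dsqmhejypkb" → "bkpyjehmqsd" → "kjmd".
(Check on "gcmqxrswej": → "jewsrxqmcg" → "erm" ✓)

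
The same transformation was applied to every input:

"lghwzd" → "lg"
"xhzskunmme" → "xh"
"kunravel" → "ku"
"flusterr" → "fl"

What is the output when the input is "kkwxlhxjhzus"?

kk

The pattern: keep only the first 2 characters.
On "kkwxlhxjhzus" that produces "kk".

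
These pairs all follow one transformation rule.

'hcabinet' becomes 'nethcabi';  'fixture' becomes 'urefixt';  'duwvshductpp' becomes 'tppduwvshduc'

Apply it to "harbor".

In each case the input is transformed by: move the last 3 characters to the front (rotate right by 3).
On "harbor" that produces "borhar".

borhar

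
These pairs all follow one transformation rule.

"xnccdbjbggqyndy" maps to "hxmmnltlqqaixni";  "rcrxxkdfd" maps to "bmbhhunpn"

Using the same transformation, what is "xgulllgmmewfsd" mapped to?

The rule is to shift every letter 10 places forward in the alphabet (wrapping around).
Doing the same to "xgulllgmmewfsd": "hqevvvqwwogpcn".

hqevvvqwwogpcn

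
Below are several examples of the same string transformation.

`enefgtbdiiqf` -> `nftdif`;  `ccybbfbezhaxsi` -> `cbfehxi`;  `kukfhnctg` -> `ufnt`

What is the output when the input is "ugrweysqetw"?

Each output is the input with this applied: keep every other character starting from the second (positions 2nd, 4th, 6th, ...).
Applying that to "ugrweysqetw" gives "gwyqt".

gwyqt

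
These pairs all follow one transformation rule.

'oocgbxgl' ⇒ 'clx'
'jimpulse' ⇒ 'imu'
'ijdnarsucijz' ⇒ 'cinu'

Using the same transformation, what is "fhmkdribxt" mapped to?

dir

The pattern: sort the characters into alphabetical order, then keep one character in every 3, starting at position 2 (positions 2nd, 5th, 8th, ...).
For "fhmkdribxt", step one produces "bdfhikmrtx"; step two turns that into "dir".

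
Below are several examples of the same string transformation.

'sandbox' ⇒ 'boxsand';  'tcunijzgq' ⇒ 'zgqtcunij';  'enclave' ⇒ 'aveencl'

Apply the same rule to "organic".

Looking at the pairs, the operation is to move the last 3 characters to the front (rotate right by 3).
Doing the same to "organic": "nicorga".

nicorga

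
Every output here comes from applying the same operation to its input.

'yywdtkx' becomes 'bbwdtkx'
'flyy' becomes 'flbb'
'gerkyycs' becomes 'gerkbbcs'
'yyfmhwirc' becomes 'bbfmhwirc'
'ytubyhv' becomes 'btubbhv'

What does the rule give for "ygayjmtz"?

Rule — replace every "y" with "b".
For "ygayjmtz" the result is "bgabjmtz".

bgabjmtz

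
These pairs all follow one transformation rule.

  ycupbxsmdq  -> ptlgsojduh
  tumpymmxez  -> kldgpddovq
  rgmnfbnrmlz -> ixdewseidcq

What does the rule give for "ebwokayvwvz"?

vsnfbrpmnmq

What's happening: shift every letter 9 places backward in the alphabet (wrapping around).
Doing the same to "ebwokayvwvz": "vsnfbrpmnmq".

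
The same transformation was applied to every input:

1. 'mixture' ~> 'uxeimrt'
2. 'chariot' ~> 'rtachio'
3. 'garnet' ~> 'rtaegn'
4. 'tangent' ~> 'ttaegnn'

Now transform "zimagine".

nzaegiim

Rule — sort the characters into alphabetical order, then move the last 2 characters to the front (rotate right by 2).
For "zimagine" the result is "nzaegiim".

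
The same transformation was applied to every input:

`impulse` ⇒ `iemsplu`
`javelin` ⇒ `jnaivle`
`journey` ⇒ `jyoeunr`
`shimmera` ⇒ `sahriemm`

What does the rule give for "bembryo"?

boeymrb

The pattern: take characters alternately from the front and the back (1st, last, 2nd, 2nd-last, ...).
"bembryo" → "boeymrb".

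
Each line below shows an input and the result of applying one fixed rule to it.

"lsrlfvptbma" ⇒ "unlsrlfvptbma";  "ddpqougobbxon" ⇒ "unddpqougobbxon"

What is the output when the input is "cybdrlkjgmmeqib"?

uncybdrlkjgmmeqib

In each case the input is transformed by: prepend "un".
For "cybdrlkjgmmeqib" the result is "uncybdrlkjgmmeqib".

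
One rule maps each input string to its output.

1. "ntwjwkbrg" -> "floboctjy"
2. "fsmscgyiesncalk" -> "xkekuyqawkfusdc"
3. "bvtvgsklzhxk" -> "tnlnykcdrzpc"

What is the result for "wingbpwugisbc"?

Looking at the pairs, the operation is to shift every letter 8 places backward in the alphabet (wrapping around).
"wingbpwugisbc" → "oafythomyaktu".

oafythomyaktu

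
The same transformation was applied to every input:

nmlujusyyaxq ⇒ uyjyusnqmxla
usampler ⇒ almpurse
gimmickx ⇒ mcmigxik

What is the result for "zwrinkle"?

The rule is to take characters alternately from the front and the back (1st, last, 2nd, 2nd-last, ...), then swap the front and back halves of the string.
"zwrinkle" → "zewlrkin" → "rkinzewl".

rkinzewl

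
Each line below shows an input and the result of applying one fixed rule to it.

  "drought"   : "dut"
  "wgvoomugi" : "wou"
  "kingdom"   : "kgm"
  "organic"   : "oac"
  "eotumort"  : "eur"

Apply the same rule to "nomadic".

nac

Each output is the input with this applied: keep one character in every 3, starting at position 1 (positions 1st, 4th, 7th, ...).
Applying that to "nomadic" gives "nac".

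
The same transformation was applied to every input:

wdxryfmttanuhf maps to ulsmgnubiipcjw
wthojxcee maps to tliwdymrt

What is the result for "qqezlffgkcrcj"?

The pattern: move the last character to the front, then shift every letter 11 places backward in the alphabet (wrapping around).
Doing the same to "qqezlffgkcrcj": "yfftoauuvzrgr".

yfftoauuvzrgr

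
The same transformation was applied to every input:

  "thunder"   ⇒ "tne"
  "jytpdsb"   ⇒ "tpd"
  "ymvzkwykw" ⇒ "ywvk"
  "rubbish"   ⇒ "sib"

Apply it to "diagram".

mga

What's happening: sort the characters into reverse alphabetical order, then keep every other character starting from the second (positions 2nd, 4th, 6th, ...).
Starting from "diagram": after the first operation, "rmigdaa"; after the second, "mga".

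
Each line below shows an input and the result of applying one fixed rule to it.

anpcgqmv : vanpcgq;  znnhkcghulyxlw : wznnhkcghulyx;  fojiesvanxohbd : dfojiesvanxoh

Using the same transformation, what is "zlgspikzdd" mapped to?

dzlgspikz

In each case the input is transformed by: move the last 2 characters to the front (rotate right by 2), then delete the first character.
Applying both steps to "zlgspikzdd": "ddzlgspikz", then "dzlgspikz".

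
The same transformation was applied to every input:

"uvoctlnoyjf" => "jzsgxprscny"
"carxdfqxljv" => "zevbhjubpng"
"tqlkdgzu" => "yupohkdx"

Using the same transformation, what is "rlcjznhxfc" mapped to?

In each case the input is transformed by: swap the first and last characters, then shift every letter 4 places forward in the alphabet (wrapping around).
"rlcjznhxfc" → "clcjznhxfr" → "gpgndrlbjv".

gpgndrlbjv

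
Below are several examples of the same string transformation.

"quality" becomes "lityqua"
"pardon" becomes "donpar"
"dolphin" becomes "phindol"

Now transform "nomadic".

adicnom

The rule is to move the first 3 characters to the end (rotate left by 3).
Doing the same to "nomadic": "adicnom".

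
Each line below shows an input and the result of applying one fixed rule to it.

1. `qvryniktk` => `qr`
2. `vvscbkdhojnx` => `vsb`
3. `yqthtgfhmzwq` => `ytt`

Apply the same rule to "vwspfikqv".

vs

The rule is to keep every other character starting from the first (positions 1st, 3rd, 5th, ...), then delete the last 3 characters.
"vwspfikqv" → "vsfkv" → "vs".
(Check on "qvryniktk": → "qrnkk" → "qr" ✓)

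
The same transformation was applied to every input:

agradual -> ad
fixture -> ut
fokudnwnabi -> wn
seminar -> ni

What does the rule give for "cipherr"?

The rule is to take characters alternately from the front and the back (1st, last, 2nd, 2nd-last, ...), then keep only the last 2 characters.
For "cipherr", step one produces "crirpeh"; step two turns that into "eh".

eh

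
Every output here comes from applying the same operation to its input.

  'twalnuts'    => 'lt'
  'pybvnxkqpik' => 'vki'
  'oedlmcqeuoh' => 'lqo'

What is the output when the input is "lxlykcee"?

In each case the input is transformed by: move the first character to the end, then keep one character in every 3, starting at position 3 (positions 3rd, 6th, 9th, ...).
Applying both steps to "lxlykcee": "xlykceel", then "ye".

ye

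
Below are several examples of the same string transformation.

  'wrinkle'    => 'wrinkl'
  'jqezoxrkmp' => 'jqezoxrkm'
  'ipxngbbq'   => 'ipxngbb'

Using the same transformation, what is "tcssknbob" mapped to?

tcssknbo

Rule — delete the last character.
For "tcssknbob" the result is "tcssknbo".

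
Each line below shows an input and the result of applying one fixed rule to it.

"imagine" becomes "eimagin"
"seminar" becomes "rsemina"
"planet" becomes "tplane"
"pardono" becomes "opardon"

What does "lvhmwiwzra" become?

alvhmwiwzr

The rule is to move the last character to the front.
For "lvhmwiwzra" the result is "alvhmwiwzr".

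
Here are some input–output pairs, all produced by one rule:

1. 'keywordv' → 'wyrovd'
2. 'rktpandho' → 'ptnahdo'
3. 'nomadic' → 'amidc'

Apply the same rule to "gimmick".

The transformation: delete the first 2 characters, then swap each adjacent pair of characters (1↔2, 3↔4, ...).
"gimmick" → "mmick" → "mmcik".

mmcik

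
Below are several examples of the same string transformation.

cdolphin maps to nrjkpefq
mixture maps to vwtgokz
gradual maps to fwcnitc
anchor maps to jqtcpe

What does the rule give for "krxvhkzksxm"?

xjmbmuzomtz

The transformation: shift every letter 2 places forward in the alphabet (wrapping around), then move the first 3 characters to the end (rotate left by 3).
Applying both steps to "krxvhkzksxm": "mtzxjmbmuzo", then "xjmbmuzomtz".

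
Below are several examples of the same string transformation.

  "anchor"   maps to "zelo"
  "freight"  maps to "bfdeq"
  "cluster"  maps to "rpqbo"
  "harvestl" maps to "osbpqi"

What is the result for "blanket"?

xkhbq

Looking at the pairs, the operation is to delete the first 2 characters, then shift every letter 3 places backward in the alphabet (wrapping around).
For "blanket", step one produces "anket"; step two turns that into "xkhbq".
(Check on "anchor": → "chor" → "zelo" ✓)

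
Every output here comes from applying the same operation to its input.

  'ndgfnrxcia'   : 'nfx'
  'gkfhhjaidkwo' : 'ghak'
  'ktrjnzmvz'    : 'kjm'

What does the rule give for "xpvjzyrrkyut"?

xjry

What's happening: delete the last 2 characters, then keep one character in every 3, starting at position 1 (positions 1st, 4th, 7th, ...).
For "xpvjzyrrkyut" the result is "xjry".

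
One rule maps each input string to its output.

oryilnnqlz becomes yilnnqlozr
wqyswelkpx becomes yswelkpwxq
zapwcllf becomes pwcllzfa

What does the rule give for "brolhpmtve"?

The transformation: swap the first and last characters, then move the first 2 characters to the end (rotate left by 2).
"brolhpmtve" → "erolhpmtvb" → "olhpmtvber".

olhpmtvber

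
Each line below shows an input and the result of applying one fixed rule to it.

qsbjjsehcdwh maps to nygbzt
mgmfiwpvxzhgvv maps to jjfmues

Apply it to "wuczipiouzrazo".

In each case the input is transformed by: keep every other character starting from the first (positions 1st, 3rd, 5th, ...), then shift every letter 3 places backward in the alphabet (wrapping around).
"wuczipiouzrazo" → "wciiurz" → "tzffrow".

tzffrow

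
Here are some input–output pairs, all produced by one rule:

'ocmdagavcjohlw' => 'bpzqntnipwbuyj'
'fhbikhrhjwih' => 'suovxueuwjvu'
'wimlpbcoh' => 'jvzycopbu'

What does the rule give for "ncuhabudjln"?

aphunohqwya

The pattern: shift every letter 13 places forward in the alphabet (wrapping around) — i.e. ROT13.
For "ncuhabudjln" the result is "aphunohqwya".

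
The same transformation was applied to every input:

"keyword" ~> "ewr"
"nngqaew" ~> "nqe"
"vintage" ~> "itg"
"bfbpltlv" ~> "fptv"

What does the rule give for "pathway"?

Looking at the pairs, the operation is to keep every other character starting from the second (positions 2nd, 4th, 6th, ...).
So "pathway" becomes "aha".

aha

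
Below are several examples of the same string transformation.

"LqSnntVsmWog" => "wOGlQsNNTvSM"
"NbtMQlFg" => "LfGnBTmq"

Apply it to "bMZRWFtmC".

Each output is the input with this applied: flip the case of every letter, then move the last 3 characters to the front (rotate right by 3).
Working it through for "bMZRWFtmC": intermediate "BmzrwfTMc", final "TMcBmzrwf".

TMcBmzrwf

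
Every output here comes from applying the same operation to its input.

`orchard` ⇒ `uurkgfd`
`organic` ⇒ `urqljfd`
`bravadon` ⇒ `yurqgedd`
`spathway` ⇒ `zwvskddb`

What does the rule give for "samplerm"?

vusppohd

Looking at the pairs, the operation is to shift every letter 3 places forward in the alphabet (wrapping around), then sort the characters into reverse alphabetical order.
On "samplerm": the first step gives "vdpsohup", and the second then gives "vusppohd".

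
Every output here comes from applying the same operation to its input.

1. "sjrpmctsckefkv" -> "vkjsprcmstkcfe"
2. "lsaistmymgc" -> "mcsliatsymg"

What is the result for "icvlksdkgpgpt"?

gtcilvskkdpgp

The rule is to swap each adjacent pair of characters (1↔2, 3↔4, ...), then move the last 2 characters to the front (rotate right by 2).
Applying that to "icvlksdkgpgpt" gives "gtcilvskkdpgp".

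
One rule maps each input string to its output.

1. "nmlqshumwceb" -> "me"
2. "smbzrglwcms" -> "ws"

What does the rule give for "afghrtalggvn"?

lv

The pattern: keep one character in every 3, starting at position 2 (positions 2nd, 5th, 8th, ...), then delete the first 2 characters.
For "afghrtalggvn" the result is "lv".
(Check on "smbzrglwcms": → "mrws" → "ws" ✓)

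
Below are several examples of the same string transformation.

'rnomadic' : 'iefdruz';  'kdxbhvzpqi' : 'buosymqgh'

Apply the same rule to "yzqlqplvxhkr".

pqhchgcmoyb

In each case the input is transformed by: delete the last character, then shift every letter 9 places backward in the alphabet (wrapping around).
For "yzqlqplvxhkr", step one produces "yzqlqplvxhk"; step two turns that into "pqhchgcmoyb".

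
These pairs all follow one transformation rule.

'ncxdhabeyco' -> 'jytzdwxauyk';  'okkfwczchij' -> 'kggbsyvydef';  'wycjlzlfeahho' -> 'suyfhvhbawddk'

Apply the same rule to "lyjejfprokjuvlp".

The pattern: shift every letter 4 places backward in the alphabet (wrapping around).
Doing the same to "lyjejfprokjuvlp": "hufafblnkgfqrhl".

hufafblnkgfqrhl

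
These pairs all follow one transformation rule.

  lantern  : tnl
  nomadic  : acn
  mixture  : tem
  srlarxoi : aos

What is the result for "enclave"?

Rule — keep one character in every 3, starting at position 1 (positions 1st, 4th, 7th, ...), then move the first character to the end.
So "enclave" becomes "lee".

lee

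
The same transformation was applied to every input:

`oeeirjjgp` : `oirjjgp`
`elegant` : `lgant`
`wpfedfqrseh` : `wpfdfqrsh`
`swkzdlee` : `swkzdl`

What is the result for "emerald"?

mrald

The rule is to remove every "e".
Applying that to "emerald" gives "mrald".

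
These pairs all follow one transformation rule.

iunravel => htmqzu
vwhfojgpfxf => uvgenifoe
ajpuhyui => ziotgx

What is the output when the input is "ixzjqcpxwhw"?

hwyipbowv

Looking at the pairs, the operation is to shift every letter 1 place backward in the alphabet (wrapping around), then delete the last 2 characters.
"ixzjqcpxwhw" → "hwyipbowvgv" → "hwyipbowv".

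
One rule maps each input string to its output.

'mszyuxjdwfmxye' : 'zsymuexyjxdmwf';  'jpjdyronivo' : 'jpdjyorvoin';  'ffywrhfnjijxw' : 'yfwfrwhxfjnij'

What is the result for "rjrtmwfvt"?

rjtrmtwvf

Rule — move the first 2 characters to the end (rotate left by 2), then take characters alternately from the front and the back (1st, last, 2nd, 2nd-last, ...).
Starting from "rjrtmwfvt": after the first operation, "rtmwfvtrj"; after the second, "rjtrmtwvf".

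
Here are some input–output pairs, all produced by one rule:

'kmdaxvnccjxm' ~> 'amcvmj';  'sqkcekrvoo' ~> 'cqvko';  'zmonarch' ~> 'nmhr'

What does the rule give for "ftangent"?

ntte

The transformation: keep every other character starting from the second (positions 2nd, 4th, 6th, ...), then swap each adjacent pair of characters (1↔2, 3↔4, ...).
Applying both steps to "ftangent": "tnet", then "ntte".
(Check on "zmonarch": → "mnrh" → "nmhr" ✓)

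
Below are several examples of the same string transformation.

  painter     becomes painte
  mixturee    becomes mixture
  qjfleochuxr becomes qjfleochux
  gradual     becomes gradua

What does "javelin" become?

javeli

The transformation: delete the last character.
On "javelin" that produces "javeli".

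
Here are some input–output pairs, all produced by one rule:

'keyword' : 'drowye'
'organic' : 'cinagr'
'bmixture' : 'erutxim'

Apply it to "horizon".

Looking at the pairs, the operation is to delete the first character, then reverse the string.
Applying both steps to "horizon": "orizon", then "noziro".

noziro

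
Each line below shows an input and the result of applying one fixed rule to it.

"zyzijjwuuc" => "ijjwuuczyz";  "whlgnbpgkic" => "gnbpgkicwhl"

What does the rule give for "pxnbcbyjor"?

bcbyjorpxn

Looking at the pairs, the operation is to move the first 3 characters to the end (rotate left by 3).
Doing the same to "pxnbcbyjor": "bcbyjorpxn".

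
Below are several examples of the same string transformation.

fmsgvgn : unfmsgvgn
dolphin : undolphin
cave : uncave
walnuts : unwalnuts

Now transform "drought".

The rule is to prepend "un".
On "drought" that produces "undrought".

undrought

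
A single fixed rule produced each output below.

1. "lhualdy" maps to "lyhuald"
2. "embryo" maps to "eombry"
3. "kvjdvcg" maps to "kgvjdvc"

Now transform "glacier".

grlacie

The pattern: swap the first and last characters, then move the last character to the front.
On "glacier" that produces "grlacie".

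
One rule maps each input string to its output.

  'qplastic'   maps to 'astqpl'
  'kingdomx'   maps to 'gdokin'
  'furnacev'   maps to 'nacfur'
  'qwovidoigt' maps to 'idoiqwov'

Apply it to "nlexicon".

xicnle

Looking at the pairs, the operation is to delete the last 2 characters, then swap the front and back halves of the string.
For "nlexicon", step one produces "nlexic"; step two turns that into "xicnle".
(Check on "qplastic": → "qplast" → "astqpl" ✓)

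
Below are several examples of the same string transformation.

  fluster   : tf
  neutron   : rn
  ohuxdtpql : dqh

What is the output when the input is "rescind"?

The transformation: move the first 3 characters to the end (rotate left by 3), then keep one character in every 3, starting at position 2 (positions 2nd, 5th, 8th, ...).
For "rescind", step one produces "cindres"; step two turns that into "ir".
(Check on "ohuxdtpql": → "xdtpqlohu" → "dqh" ✓)

ir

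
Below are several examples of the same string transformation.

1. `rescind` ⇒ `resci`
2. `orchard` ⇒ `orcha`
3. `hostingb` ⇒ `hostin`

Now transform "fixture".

The pattern: delete the last 2 characters.
Applying that to "fixture" gives "fixtu".

fixtu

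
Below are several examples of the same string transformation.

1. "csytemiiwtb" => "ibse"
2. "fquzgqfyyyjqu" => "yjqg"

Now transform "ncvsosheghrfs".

erco

Each output is the input with this applied: keep one character in every 3, starting at position 2 (positions 2nd, 5th, 8th, ...), then move the first 2 characters to the end (rotate left by 2).
"ncvsosheghrfs" → "coer" → "erco".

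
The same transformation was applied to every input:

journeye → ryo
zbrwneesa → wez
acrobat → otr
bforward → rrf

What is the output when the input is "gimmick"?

mkm

In each case the input is transformed by: move the first 3 characters to the end (rotate left by 3), then keep one character in every 3, starting at position 1 (positions 1st, 4th, 7th, ...).
On "gimmick" that produces "mkm".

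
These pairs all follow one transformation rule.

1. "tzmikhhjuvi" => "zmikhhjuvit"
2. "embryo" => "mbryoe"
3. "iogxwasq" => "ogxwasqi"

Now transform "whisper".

hisperw

The rule is to move the first character to the end.
"whisper" → "hisperw".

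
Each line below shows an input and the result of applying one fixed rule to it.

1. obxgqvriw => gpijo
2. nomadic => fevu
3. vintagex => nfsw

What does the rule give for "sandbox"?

kftp

Rule — keep every other character starting from the first (positions 1st, 3rd, 5th, ...), then shift every letter 8 places backward in the alphabet (wrapping around).
Doing the same to "sandbox": "kftp".
(Check on "obxgqvriw": → "oxqrw" → "gpijo" ✓)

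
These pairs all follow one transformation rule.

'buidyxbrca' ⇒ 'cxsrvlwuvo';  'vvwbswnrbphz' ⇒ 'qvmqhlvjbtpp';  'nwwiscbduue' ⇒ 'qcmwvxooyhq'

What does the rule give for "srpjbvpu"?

The pattern: shift every letter 6 places backward in the alphabet (wrapping around), then move the first 2 characters to the end (rotate left by 2).
On "srpjbvpu": the first step gives "mljdvpjo", and the second then gives "jdvpjoml".
(Check on "nwwiscbduue": → "hqqcmwvxooy" → "qcmwvxooyhq" ✓)

jdvpjoml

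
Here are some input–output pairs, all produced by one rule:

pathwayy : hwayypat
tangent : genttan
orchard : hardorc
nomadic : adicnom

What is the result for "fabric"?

ricfab

Each output is the input with this applied: move the first 3 characters to the end (rotate left by 3).
Applying that to "fabric" gives "ricfab".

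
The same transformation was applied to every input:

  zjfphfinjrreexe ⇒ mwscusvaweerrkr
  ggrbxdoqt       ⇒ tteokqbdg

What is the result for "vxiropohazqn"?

ikvebcbunmda

The rule is to shift every letter 13 places forward in the alphabet (wrapping around) — i.e. ROT13.
Applying that to "vxiropohazqn" gives "ikvebcbunmda".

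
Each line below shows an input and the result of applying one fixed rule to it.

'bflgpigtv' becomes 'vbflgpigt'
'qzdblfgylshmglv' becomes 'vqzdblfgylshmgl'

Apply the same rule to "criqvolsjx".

Rule — move the last character to the front.
For "criqvolsjx" the result is "xcriqvolsj".

xcriqvolsj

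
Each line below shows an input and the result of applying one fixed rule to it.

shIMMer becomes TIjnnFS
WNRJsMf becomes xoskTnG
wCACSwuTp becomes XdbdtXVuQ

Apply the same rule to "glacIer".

The pattern: flip the case of every letter, then shift every letter 1 place forward in the alphabet (wrapping around).
Doing the same to "glacIer": "HMBDjFS".

HMBDjFS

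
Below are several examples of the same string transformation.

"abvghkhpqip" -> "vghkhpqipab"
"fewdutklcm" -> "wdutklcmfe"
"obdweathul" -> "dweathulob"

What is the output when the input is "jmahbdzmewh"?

ahbdzmewhjm

Rule — move the first 2 characters to the end (rotate left by 2).
So "jmahbdzmewh" becomes "ahbdzmewhjm".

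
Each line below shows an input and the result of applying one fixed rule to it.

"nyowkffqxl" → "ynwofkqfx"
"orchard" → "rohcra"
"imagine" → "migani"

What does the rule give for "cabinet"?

aciben

The rule is to delete the last character, then swap each adjacent pair of characters (1↔2, 3↔4, ...).
"cabinet" → "cabine" → "aciben".
(Check on "nyowkffqxl": → "nyowkffqx" → "ynwofkqfx" ✓)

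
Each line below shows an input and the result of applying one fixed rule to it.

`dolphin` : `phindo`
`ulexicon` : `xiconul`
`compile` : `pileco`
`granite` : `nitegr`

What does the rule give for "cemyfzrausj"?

Rule — move the first 2 characters to the end (rotate left by 2), then delete the first character.
"cemyfzrausj" → "yfzrausjce".

yfzrausjce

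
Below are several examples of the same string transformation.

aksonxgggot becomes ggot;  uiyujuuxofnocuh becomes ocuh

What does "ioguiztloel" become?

Each output is the input with this applied: keep only the last 4 characters.
So "ioguiztloel" becomes "loel".

loel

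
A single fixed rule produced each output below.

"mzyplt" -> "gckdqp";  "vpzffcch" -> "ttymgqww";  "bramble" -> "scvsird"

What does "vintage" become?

rxvmzek

The pattern: shift every letter 9 places backward in the alphabet (wrapping around), then move the last 3 characters to the front (rotate right by 3).
"vintage" → "mzekrxv" → "rxvmzek".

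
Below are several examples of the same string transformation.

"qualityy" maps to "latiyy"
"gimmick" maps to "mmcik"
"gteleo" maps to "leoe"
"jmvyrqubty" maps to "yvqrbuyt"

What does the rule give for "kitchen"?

The rule is to swap each adjacent pair of characters (1↔2, 3↔4, ...), then delete the first 2 characters.
On "kitchen": the first step gives "ikctehn", and the second then gives "ctehn".

ctehn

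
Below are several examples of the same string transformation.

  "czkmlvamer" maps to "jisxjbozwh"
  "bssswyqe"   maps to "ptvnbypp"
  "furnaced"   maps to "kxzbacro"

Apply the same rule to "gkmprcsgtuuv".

Each output is the input with this applied: move the first 3 characters to the end (rotate left by 3), then shift every letter 3 places backward in the alphabet (wrapping around).
For "gkmprcsgtuuv", step one produces "prcsgtuuvgkm"; step two turns that into "mozpdqrrsdhj".

mozpdqrrsdhj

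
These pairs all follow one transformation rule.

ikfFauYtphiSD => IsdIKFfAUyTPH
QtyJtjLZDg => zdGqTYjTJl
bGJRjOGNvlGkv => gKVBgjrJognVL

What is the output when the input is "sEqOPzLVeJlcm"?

In each case the input is transformed by: flip the case of every letter, then move the last 3 characters to the front (rotate right by 3).
"sEqOPzLVeJlcm" → "SeQopZlvEjLCM" → "LCMSeQopZlvEj".
(Check on "QtyJtjLZDg": → "qTYjTJlzdG" → "zdGqTYjTJl" ✓)

LCMSeQopZlvEj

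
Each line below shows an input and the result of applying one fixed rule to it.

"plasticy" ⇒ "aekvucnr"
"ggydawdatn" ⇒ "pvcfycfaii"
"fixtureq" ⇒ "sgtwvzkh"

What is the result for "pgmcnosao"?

qcuqpeoir

The rule is to reverse the string, then shift every letter 2 places forward in the alphabet (wrapping around).
"pgmcnosao" → "oasoncmgp" → "qcuqpeoir".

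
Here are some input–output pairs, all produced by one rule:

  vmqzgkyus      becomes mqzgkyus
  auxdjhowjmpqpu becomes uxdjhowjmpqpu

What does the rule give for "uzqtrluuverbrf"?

zqtrluuverbrf

In each case the input is transformed by: delete the first character.
On "uzqtrluuverbrf" that produces "zqtrluuverbrf".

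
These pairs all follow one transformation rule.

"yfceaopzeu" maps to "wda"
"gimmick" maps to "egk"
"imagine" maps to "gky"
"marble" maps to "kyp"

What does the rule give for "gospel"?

What's happening: shift every letter 2 places backward in the alphabet (wrapping around), then keep only the first 3 characters.
For "gospel", step one produces "emqncj"; step two turns that into "emq".
(Check on "gimmick": → "egkkgai" → "egk" ✓)

emq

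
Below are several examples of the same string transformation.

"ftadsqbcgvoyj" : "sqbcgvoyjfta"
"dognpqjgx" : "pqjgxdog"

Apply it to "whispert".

pertwhi

The pattern: move the first 3 characters to the end (rotate left by 3), then delete the first character.
Applying both steps to "whispert": "spertwhi", then "pertwhi".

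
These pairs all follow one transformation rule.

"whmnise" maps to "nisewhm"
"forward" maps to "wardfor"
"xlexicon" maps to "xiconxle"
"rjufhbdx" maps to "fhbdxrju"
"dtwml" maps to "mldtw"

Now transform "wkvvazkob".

vazkobwkv

Each output is the input with this applied: move the first 3 characters to the end (rotate left by 3).
Applying that to "wkvvazkob" gives "vazkobwkv".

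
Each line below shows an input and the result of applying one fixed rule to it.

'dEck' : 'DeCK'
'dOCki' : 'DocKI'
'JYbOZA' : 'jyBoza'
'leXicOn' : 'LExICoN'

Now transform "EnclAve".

eNCLaVE

The pattern: flip the case of every letter.
"EnclAve" → "eNCLaVE".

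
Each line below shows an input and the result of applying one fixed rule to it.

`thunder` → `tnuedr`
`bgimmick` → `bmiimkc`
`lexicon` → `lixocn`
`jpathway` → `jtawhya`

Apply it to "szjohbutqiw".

sojbhtuiqw

The pattern: swap each adjacent pair of characters (1↔2, 3↔4, ...), then delete the first character.
"szjohbutqiw" → "zsojbhtuiqw" → "sojbhtuiqw".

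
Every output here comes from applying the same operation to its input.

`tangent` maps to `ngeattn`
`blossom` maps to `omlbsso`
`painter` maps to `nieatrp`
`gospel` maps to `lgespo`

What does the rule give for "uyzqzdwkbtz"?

The rule is to sort the characters into reverse alphabetical order, then move the first 3 characters to the end (rotate left by 3).
Doing the same to "uyzqzdwkbtz": "ywutqkdbzzz".

ywutqkdbzzz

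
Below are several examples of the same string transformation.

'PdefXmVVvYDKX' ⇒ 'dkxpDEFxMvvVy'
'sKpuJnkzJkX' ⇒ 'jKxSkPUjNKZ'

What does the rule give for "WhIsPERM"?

In each case the input is transformed by: move the last 3 characters to the front (rotate right by 3), then flip the case of every letter.
Applying both steps to "WhIsPERM": "ERMWhIsP", then "ermwHiSp".

ermwHiSp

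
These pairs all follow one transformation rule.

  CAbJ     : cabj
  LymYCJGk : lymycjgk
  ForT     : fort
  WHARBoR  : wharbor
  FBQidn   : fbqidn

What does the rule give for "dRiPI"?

dripi

Looking at the pairs, the operation is to convert every letter to lowercase.
"dRiPI" → "dripi".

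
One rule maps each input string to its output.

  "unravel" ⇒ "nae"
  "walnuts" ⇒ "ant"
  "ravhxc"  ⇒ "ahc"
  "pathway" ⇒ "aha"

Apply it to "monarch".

Rule — keep every other character starting from the second (positions 2nd, 4th, 6th, ...).
"monarch" → "oac".

oac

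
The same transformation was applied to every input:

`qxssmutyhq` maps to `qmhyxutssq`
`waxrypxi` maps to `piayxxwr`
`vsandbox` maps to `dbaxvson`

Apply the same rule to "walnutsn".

nlawutsn

The rule is to sort the characters into reverse alphabetical order, then move the last 3 characters to the front (rotate right by 3).
"walnutsn" → "wutsnnla" → "nlawutsn".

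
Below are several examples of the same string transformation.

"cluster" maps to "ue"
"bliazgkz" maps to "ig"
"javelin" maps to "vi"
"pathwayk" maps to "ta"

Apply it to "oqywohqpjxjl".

yhjl

What's happening: keep one character in every 3, starting at position 3 (positions 3rd, 6th, 9th, ...).
So "oqywohqpjxjl" becomes "yhjl".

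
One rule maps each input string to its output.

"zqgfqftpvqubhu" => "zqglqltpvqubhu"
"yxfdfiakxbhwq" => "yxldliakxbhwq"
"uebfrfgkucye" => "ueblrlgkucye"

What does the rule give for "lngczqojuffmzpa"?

lngczqojullmzpa

Rule — replace every "f" with "l".
"lngczqojuffmzpa" → "lngczqojullmzpa".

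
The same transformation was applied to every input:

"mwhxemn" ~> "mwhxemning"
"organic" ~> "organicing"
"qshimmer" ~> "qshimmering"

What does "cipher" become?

The rule is to append "ing".
For "cipher" the result is "ciphering".

ciphering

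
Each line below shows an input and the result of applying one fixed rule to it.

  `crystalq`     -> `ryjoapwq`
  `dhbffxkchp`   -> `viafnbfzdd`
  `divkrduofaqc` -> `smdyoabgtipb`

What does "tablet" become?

jcrryz

Rule — shift every letter 2 places backward in the alphabet (wrapping around), then swap the front and back halves of the string.
Applying both steps to "tablet": "ryzjcr", then "jcrryz".
(Check on "crystalq": → "apwqryjo" → "ryjoapwq" ✓)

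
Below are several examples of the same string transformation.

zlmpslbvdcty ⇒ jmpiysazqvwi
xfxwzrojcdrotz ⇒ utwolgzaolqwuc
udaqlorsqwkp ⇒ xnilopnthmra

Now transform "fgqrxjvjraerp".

What's happening: shift every letter 3 places backward in the alphabet (wrapping around), then move the first 2 characters to the end (rotate left by 2).
Working it through for "fgqrxjvjraerp": intermediate "cdnougsgoxbom", final "nougsgoxbomcd".
(Check on "udaqlorsqwkp": → "raxnilopnthm" → "xnilopnthmra" ✓)

nougsgoxbomcd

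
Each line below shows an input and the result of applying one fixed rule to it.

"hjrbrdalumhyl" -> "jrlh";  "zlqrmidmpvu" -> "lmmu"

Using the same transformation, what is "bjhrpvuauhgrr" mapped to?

Rule — keep one character in every 3, starting at position 2 (positions 2nd, 5th, 8th, ...).
So "bjhrpvuauhgrr" becomes "jpag".

jpag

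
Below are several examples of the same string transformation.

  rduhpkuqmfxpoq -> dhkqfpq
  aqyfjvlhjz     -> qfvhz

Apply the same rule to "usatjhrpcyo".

sthpy

The pattern: keep every other character starting from the second (positions 2nd, 4th, 6th, ...).
So "usatjhrpcyo" becomes "sthpy".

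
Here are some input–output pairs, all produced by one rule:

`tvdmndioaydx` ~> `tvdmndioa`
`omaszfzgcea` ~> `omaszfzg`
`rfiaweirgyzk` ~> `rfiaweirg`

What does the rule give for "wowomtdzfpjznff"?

wowomtdzfpjz

What's happening: delete the last 3 characters.
Doing the same to "wowomtdzfpjznff": "wowomtdzfpjz".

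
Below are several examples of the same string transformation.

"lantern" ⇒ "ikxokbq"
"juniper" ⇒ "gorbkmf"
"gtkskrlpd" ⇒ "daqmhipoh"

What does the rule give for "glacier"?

doibxfz

The rule is to take characters alternately from the front and the back (1st, last, 2nd, 2nd-last, ...), then shift every letter 3 places backward in the alphabet (wrapping around).
Applying both steps to "glacier": "grleaic", then "doibxfz".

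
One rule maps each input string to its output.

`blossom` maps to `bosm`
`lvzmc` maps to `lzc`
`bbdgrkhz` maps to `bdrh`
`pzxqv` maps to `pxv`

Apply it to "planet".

Looking at the pairs, the operation is to keep every other character starting from the first (positions 1st, 3rd, 5th, ...).
"planet" → "pae".

pae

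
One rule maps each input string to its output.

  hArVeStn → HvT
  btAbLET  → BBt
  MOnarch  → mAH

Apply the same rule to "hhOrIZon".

HRO

The pattern: flip the case of every letter, then keep one character in every 3, starting at position 1 (positions 1st, 4th, 7th, ...).
For "hhOrIZon", step one produces "HHoRizON"; step two turns that into "HRO".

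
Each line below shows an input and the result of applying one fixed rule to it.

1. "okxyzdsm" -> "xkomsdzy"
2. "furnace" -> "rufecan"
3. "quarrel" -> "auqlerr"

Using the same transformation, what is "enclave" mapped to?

cneeval

The pattern: reverse the string, then move the last 3 characters to the front (rotate right by 3).
"enclave" → "evalcne" → "cneeval".
(Check on "quarrel": → "lerrauq" → "auqlerr" ✓)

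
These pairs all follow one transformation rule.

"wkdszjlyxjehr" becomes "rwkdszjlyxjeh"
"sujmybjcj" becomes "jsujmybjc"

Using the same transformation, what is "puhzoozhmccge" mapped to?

epuhzoozhmccg

The pattern: move the last character to the front.
So "puhzoozhmccge" becomes "epuhzoozhmccg".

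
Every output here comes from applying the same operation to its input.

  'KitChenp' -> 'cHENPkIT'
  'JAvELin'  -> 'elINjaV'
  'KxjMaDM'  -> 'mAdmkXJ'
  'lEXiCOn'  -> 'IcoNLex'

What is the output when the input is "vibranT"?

The rule is to flip the case of every letter, then move the first 3 characters to the end (rotate left by 3).
Applying both steps to "vibranT": "VIBRANt", then "RANtVIB".

RANtVIB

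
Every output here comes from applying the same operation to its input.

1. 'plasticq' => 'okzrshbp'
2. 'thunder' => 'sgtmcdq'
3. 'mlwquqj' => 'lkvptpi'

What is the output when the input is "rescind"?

Each output is the input with this applied: shift every letter 1 place backward in the alphabet (wrapping around).
Doing the same to "rescind": "qdrbhmc".

qdrbhmc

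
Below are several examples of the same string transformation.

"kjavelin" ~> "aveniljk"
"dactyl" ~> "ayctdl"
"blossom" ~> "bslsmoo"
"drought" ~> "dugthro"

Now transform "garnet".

atergn

The transformation: sort the characters into alphabetical order, then take characters alternately from the front and the back (1st, last, 2nd, 2nd-last, ...).
So "garnet" becomes "atergn".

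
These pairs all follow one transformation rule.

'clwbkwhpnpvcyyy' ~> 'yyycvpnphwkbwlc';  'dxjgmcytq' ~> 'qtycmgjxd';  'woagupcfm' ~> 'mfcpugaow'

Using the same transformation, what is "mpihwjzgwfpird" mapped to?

The pattern: reverse the string.
For "mpihwjzgwfpird" the result is "dripfwgzjwhipm".

dripfwgzjwhipm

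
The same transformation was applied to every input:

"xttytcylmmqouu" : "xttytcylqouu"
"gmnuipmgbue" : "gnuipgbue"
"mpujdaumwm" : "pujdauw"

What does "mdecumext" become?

The transformation: remove every "m".
On "mdecumext" that produces "decuext".

decuext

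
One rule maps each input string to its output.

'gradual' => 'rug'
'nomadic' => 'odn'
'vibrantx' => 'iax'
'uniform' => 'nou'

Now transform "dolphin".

The rule is to move the first character to the end, then keep one character in every 3, starting at position 1 (positions 1st, 4th, 7th, ...).
Working it through for "dolphin": intermediate "olphind", final "ohd".
(Check on "nomadic": → "omadicn" → "odn" ✓)

ohd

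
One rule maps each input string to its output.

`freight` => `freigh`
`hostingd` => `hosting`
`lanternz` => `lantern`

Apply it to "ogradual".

The rule is to delete the last character.
For "ogradual" the result is "ogradua".

ogradua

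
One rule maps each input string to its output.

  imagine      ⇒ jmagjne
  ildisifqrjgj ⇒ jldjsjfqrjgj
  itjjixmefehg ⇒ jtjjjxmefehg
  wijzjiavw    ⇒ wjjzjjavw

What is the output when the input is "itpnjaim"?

Looking at the pairs, the operation is to replace every "i" with "j".
On "itpnjaim" that produces "jtpnjajm".

jtpnjajm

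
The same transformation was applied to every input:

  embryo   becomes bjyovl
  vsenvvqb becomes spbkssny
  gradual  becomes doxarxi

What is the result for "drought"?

aolrdeq

Looking at the pairs, the operation is to shift every letter 3 places backward in the alphabet (wrapping around).
"drought" → "aolrdeq".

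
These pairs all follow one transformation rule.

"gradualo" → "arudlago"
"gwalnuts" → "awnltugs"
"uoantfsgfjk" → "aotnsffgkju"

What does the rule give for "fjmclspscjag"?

mjlcpscsajfg

Looking at the pairs, the operation is to move the first character to the end, then swap each adjacent pair of characters (1↔2, 3↔4, ...).
"fjmclspscjag" → "mjlcpscsajfg".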